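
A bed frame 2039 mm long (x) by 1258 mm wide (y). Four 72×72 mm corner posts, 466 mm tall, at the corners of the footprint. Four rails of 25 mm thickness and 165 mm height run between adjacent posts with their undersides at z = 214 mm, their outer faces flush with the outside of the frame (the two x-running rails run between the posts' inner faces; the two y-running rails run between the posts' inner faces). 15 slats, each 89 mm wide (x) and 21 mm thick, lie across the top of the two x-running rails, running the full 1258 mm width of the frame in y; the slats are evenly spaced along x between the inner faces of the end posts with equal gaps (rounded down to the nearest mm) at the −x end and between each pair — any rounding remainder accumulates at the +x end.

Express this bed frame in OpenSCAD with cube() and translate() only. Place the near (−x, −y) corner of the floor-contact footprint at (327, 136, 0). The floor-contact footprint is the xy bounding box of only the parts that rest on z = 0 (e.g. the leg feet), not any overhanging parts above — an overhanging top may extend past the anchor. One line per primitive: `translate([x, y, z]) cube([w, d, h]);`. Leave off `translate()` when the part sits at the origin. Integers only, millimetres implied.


// slat z = rail_z + rail_h = 214 + 165 = 379
// slat gap = ⌊(1895 − 15·89) / 16⌋ = 35
translate([327, 136, 0]) cube([72, 72, 466]);
translate([327, 1322, 0]) cube([72, 72, 466]);
translate([2294, 136, 0]) cube([72, 72, 466]);
translate([2294, 1322, 0]) cube([72, 72, 466]);
translate([399, 136, 214]) cube([1895, 25, 165]);
translate([399, 1369, 214]) cube([1895, 25, 165]);
translate([327, 208, 214]) cube([25, 1114, 165]);
translate([2341, 208, 214]) cube([25, 1114, 165]);
translate([434, 136, 379]) cube([89, 1258, 21]);
translate([558, 136, 379]) cube([89, 1258, 21]);
translate([682, 136, 379]) cube([89, 1258, 21]);
translate([806, 136, 379]) cube([89, 1258, 21]);
translate([930, 136, 379]) cube([89, 1258, 21]);
translate([1054, 136, 379]) cube([89, 1258, 21]);
translate([1178, 136, 379]) cube([89, 1258, 21]);
translate([1302, 136, 379]) cube([89, 1258, 21]);
translate([1426, 136, 379]) cube([89, 1258, 21]);
translate([1550, 136, 379]) cube([89, 1258, 21]);
translate([1674, 136, 379]) cube([89, 1258, 21]);
translate([1798, 136, 379]) cube([89, 1258, 21]);
translate([1922, 136, 379]) cube([89, 1258, 21]);
translate([2046, 136, 379]) cube([89, 1258, 21]);
translate([2170, 136, 379]) cube([89, 1258, 21]);


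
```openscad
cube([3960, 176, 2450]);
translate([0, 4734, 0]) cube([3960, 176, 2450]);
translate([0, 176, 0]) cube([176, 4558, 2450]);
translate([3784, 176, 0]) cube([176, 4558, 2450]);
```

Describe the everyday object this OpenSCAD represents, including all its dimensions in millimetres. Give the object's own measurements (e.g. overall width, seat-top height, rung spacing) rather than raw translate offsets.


The wall frame of a small rectangular building: four walls, each 2450 mm tall and 176 mm thick, enclosing a footprint 3960 mm (x) by 4910 mm (y) outside-to-outside, with no floor or roof. The front and back walls (the −y and +y sides) span the full width; the two side walls fit between them.


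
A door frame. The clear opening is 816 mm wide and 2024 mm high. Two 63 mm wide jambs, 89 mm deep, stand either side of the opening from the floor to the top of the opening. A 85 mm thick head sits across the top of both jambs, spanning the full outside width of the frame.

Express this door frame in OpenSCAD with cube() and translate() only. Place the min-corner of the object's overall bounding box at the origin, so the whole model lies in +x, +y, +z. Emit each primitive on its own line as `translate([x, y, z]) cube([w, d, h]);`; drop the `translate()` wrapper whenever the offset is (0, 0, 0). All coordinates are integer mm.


cube([63, 89, 2024]);
translate([879, 0, 0]) cube([63, 89, 2024]);
translate([0, 0, 2024]) cube([942, 89, 85]);


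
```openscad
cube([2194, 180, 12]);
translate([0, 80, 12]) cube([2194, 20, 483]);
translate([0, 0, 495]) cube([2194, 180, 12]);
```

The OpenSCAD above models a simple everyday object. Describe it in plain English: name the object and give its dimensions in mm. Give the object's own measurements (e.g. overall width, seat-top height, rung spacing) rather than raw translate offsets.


An I-beam lying along x, 2194 mm long. Overall section height 507 mm. Two flanges 180 mm wide (y) and 12 mm thick, one on the floor and one at the top; a web 20 mm thick runs between them, centred on the flange width.


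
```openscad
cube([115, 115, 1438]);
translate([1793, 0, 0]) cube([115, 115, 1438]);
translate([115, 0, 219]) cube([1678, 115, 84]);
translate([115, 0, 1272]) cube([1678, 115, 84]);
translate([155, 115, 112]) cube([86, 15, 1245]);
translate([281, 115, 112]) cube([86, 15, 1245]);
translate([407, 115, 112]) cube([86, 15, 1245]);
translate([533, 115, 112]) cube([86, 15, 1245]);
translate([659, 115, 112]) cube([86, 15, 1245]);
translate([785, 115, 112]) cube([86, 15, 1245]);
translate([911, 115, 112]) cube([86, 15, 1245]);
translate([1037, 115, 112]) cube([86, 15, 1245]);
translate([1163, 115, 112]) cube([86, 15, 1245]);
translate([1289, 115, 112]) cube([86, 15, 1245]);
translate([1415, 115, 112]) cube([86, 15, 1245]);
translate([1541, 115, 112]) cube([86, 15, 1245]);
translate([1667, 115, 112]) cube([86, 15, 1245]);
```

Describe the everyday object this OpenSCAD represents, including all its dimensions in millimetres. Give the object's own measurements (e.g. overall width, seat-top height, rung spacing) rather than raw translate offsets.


A fence section. Two 115×115 mm posts, 1438 mm tall, stand on the floor with a clear span of 1678 mm between their inner faces. Two horizontal rails of 115×84 mm section span the gap between the posts with their undersides at z = 219 mm and z = 1272 mm, flush with the posts' −y face. 13 pickets, each 86 mm wide, 15 mm thick and 1245 mm tall, are fixed to the +y face of the rails with their bottoms at z = 112 mm, spaced across the span with a 40 mm gap after the −x post and between neighbouring pickets and before the +x post.


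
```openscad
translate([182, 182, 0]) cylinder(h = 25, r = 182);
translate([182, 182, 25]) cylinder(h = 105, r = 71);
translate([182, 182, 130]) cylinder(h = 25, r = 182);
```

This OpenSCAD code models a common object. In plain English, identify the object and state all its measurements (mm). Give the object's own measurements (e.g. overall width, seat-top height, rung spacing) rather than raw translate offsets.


A spool: two coaxial disc flanges of radius 182 mm and thickness 25 mm, joined by a core cylinder of radius 71 mm and height 105 mm. The lower flange rests on z = 0 and the three cylinders share a vertical axis.


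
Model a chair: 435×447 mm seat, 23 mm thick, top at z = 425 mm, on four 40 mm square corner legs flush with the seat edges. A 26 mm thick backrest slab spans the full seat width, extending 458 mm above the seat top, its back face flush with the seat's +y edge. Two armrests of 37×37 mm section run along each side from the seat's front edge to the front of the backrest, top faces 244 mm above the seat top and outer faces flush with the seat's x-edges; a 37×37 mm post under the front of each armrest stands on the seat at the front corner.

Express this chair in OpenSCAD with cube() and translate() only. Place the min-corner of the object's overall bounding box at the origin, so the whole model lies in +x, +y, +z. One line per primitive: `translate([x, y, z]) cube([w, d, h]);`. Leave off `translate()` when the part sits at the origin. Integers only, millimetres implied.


// leg_h = 425 - 23 = 402
// arm post h = 244 - 37 = 207
translate([0, 0, 402]) cube([435, 447, 23]);
cube([40, 40, 402]);
translate([395, 0, 0]) cube([40, 40, 402]);
translate([0, 407, 0]) cube([40, 40, 402]);
translate([395, 407, 0]) cube([40, 40, 402]);
translate([0, 421, 425]) cube([435, 26, 458]);
translate([0, 0, 632]) cube([37, 421, 37]);
translate([398, 0, 632]) cube([37, 421, 37]);
translate([0, 0, 425]) cube([37, 37, 207]);
translate([398, 0, 425]) cube([37, 37, 207]);


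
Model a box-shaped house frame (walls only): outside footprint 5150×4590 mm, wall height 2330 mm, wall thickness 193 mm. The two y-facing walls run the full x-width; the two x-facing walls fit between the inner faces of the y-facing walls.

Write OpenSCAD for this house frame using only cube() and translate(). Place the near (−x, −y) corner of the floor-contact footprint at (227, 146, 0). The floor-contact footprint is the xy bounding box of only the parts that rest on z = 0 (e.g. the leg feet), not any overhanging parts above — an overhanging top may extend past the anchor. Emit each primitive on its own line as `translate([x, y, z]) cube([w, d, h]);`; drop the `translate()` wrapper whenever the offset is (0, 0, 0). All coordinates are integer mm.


translate([227, 146, 0]) cube([5150, 193, 2330]);
translate([227, 4543, 0]) cube([5150, 193, 2330]);
translate([227, 339, 0]) cube([193, 4204, 2330]);
translate([5184, 339, 0]) cube([193, 4204, 2330]);


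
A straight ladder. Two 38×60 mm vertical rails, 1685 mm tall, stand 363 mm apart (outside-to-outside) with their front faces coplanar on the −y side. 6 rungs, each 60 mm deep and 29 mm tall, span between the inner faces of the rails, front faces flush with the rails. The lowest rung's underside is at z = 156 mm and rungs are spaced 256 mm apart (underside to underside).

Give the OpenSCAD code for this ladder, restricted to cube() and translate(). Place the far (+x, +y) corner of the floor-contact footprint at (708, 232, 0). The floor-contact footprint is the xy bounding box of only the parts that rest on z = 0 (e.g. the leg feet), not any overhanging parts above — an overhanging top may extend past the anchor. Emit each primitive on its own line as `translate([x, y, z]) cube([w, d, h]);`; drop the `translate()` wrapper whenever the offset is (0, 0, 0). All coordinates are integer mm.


translate([345, 172, 0]) cube([38, 60, 1685]);
translate([670, 172, 0]) cube([38, 60, 1685]);
translate([383, 172, 156]) cube([287, 60, 29]);
translate([383, 172, 412]) cube([287, 60, 29]);
translate([383, 172, 668]) cube([287, 60, 29]);
translate([383, 172, 924]) cube([287, 60, 29]);
translate([383, 172, 1180]) cube([287, 60, 29]);
translate([383, 172, 1436]) cube([287, 60, 29]);


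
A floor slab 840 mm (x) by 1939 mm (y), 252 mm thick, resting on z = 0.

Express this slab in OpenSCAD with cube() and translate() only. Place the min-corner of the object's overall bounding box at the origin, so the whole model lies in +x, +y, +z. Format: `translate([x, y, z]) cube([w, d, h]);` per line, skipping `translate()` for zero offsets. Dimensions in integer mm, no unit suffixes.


cube([840, 1939, 252]);


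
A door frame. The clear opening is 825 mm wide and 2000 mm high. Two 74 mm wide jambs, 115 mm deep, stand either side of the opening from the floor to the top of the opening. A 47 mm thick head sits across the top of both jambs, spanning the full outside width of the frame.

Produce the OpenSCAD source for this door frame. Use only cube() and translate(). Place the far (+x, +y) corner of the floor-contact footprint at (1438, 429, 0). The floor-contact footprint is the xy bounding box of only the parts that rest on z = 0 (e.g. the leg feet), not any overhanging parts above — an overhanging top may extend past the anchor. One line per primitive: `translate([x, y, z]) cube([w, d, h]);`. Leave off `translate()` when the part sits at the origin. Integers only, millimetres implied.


translate([465, 314, 0]) cube([74, 115, 2000]);
translate([1364, 314, 0]) cube([74, 115, 2000]);
translate([465, 314, 2000]) cube([973, 115, 47]);


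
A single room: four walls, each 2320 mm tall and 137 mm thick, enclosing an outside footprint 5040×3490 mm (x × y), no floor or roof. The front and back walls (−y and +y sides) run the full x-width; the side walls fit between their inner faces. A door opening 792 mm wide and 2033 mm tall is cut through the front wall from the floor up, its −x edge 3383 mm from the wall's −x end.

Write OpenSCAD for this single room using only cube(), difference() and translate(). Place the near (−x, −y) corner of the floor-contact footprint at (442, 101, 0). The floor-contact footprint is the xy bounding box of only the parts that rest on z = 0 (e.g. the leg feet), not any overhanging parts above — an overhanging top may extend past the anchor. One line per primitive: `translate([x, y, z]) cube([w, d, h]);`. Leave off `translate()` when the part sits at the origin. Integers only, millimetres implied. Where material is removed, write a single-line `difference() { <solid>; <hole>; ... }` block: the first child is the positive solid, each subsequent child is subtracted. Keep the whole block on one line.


difference() { translate([442, 101, 0]) cube([5040, 137, 2320]); translate([3825, 101, 0]) cube([792, 137, 2033]); }
translate([442, 3454, 0]) cube([5040, 137, 2320]);
translate([442, 238, 0]) cube([137, 3216, 2320]);
translate([5345, 238, 0]) cube([137, 3216, 2320]);


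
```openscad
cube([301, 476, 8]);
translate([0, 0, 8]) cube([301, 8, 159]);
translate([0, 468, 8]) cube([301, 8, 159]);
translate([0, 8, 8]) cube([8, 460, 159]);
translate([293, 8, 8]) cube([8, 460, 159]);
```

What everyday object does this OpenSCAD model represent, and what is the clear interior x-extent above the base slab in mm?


An open box. The internal width is 285 mm.

A 301×476 base slab with four walls standing on it — an open box. The base is 301 mm wide and the walls are 8 mm thick, so the internal width is 301 − 2 × 8 = 285 mm.


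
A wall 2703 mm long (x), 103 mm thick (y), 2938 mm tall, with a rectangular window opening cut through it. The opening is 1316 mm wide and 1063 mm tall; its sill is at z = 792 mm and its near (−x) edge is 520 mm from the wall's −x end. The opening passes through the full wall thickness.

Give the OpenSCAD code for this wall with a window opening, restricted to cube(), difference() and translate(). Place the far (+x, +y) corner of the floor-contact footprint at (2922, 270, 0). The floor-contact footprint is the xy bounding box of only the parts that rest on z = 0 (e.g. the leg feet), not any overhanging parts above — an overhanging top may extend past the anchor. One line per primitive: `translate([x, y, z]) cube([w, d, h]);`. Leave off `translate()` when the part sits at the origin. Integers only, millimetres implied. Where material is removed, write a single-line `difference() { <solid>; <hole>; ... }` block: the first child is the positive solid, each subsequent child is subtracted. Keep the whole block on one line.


difference() { translate([219, 167, 0]) cube([2703, 103, 2938]); translate([739, 167, 792]) cube([1316, 103, 1063]); }


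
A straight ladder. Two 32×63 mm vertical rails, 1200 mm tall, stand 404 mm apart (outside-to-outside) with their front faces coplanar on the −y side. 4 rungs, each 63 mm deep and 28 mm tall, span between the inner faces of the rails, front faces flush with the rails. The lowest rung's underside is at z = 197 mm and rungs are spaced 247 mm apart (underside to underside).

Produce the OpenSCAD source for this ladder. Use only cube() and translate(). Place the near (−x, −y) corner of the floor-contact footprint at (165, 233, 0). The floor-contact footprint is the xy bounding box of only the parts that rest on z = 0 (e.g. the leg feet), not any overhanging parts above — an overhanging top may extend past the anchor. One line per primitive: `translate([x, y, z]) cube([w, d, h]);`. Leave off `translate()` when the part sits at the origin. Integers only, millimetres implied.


// rung span = 404 - 2*32 = 340
// rung[k] z = 197 + k*247
translate([165, 233, 0]) cube([32, 63, 1200]);
translate([537, 233, 0]) cube([32, 63, 1200]);
translate([197, 233, 197]) cube([340, 63, 28]);
translate([197, 233, 444]) cube([340, 63, 28]);
translate([197, 233, 691]) cube([340, 63, 28]);
translate([197, 233, 938]) cube([340, 63, 28]);


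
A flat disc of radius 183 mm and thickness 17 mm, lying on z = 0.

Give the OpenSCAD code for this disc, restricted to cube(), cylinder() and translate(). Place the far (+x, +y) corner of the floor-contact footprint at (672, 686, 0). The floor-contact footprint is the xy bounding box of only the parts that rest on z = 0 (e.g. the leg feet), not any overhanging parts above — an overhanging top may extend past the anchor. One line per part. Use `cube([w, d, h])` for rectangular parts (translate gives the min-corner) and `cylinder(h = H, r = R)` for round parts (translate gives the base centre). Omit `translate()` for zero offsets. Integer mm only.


translate([489, 503, 0]) cylinder(h = 17, r = 183);


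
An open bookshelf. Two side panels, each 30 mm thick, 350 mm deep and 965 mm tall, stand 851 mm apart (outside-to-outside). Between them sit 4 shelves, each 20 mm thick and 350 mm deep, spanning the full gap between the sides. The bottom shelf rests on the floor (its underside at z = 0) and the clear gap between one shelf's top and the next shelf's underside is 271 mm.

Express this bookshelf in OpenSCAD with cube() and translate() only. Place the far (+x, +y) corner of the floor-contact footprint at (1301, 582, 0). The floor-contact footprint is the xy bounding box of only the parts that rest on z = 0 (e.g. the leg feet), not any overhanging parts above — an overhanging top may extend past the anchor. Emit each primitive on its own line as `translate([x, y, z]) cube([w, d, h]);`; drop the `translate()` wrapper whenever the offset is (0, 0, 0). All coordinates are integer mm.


translate([450, 232, 0]) cube([30, 350, 965]);
translate([1271, 232, 0]) cube([30, 350, 965]);
translate([480, 232, 0]) cube([791, 350, 20]);
translate([480, 232, 291]) cube([791, 350, 20]);
translate([480, 232, 582]) cube([791, 350, 20]);
translate([480, 232, 873]) cube([791, 350, 20]);


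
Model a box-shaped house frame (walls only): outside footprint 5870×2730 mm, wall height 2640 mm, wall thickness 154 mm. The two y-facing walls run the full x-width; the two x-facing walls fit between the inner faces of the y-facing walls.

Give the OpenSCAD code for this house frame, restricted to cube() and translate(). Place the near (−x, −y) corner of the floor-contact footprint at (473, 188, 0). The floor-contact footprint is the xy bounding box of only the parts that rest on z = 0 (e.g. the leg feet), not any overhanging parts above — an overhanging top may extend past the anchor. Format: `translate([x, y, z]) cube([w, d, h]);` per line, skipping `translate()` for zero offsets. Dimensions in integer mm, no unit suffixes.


translate([473, 188, 0]) cube([5870, 154, 2640]);
translate([473, 2764, 0]) cube([5870, 154, 2640]);
translate([473, 342, 0]) cube([154, 2422, 2640]);
translate([6189, 342, 0]) cube([154, 2422, 2640]);


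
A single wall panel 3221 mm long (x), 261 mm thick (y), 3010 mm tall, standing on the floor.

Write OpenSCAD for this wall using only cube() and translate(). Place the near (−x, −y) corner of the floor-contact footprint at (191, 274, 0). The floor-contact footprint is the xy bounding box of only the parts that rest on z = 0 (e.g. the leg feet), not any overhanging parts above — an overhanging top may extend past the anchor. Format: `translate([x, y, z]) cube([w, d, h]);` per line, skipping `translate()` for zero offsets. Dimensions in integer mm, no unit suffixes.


translate([191, 274, 0]) cube([3221, 261, 3010]);


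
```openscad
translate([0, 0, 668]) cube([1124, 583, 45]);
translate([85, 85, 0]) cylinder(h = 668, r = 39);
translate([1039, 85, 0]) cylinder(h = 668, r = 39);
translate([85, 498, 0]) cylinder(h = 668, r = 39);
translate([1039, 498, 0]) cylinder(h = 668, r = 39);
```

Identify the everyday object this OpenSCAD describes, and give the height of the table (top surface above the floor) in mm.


A table. The table height is 713 mm.

A 1124×583×45 slab sits at z = 668 on four Ø78 mm round legs — a table. The top surface is at 668 + 45 = 713 mm.


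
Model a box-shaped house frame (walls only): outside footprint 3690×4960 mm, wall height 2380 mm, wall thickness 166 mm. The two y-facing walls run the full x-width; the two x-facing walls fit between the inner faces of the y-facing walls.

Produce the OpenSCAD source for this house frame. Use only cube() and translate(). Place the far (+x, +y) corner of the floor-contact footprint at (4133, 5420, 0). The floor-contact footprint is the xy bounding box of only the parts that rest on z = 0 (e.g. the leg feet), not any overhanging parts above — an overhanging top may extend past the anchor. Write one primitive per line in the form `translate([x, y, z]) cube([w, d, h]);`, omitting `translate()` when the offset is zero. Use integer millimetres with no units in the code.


translate([443, 460, 0]) cube([3690, 166, 2380]);
translate([443, 5254, 0]) cube([3690, 166, 2380]);
translate([443, 626, 0]) cube([166, 4628, 2380]);
translate([3967, 626, 0]) cube([166, 4628, 2380]);


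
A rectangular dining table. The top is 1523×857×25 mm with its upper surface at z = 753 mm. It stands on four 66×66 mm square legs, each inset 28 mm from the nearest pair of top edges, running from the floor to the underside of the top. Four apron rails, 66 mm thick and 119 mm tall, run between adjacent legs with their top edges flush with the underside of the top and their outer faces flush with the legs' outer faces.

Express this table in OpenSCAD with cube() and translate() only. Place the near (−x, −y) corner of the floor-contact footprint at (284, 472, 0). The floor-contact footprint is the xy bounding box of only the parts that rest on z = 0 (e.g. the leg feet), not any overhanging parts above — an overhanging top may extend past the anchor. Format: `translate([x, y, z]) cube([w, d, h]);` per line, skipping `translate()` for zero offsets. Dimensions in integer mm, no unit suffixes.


translate([256, 444, 728]) cube([1523, 857, 25]);
translate([284, 472, 0]) cube([66, 66, 728]);
translate([1685, 472, 0]) cube([66, 66, 728]);
translate([284, 1207, 0]) cube([66, 66, 728]);
translate([1685, 1207, 0]) cube([66, 66, 728]);
translate([350, 472, 609]) cube([1335, 66, 119]);
translate([350, 1207, 609]) cube([1335, 66, 119]);
translate([284, 538, 609]) cube([66, 669, 119]);
translate([1685, 538, 609]) cube([66, 669, 119]);


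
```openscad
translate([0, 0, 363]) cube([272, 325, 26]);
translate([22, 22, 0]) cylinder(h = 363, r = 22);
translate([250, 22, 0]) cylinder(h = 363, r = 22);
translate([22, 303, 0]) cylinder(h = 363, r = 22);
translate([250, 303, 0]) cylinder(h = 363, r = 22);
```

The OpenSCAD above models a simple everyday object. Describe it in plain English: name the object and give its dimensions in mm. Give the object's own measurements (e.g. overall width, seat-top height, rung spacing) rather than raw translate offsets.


A simple wooden stool: a rectangular seat 272 mm (x) by 325 mm (y), 26 mm thick, top face at z = 389 mm, on four round legs, each 44 mm in diameter. The legs rest on z = 0, each leg's axis is inset half a diameter from the nearest pair of seat edges (so the leg's bounding box is flush with the corner).


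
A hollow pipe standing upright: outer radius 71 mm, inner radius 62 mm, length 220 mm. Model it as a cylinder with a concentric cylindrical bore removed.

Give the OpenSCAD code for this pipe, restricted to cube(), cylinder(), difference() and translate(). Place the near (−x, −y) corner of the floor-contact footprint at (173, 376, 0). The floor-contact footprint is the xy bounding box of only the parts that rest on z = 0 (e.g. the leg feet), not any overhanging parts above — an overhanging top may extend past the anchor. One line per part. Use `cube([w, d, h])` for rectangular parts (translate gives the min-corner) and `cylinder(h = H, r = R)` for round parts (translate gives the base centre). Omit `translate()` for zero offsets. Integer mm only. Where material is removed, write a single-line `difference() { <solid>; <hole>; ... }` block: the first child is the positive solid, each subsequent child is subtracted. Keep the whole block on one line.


difference() { translate([244, 447, 0]) cylinder(h = 220, r = 71); translate([244, 447, 0]) cylinder(h = 220, r = 62); }


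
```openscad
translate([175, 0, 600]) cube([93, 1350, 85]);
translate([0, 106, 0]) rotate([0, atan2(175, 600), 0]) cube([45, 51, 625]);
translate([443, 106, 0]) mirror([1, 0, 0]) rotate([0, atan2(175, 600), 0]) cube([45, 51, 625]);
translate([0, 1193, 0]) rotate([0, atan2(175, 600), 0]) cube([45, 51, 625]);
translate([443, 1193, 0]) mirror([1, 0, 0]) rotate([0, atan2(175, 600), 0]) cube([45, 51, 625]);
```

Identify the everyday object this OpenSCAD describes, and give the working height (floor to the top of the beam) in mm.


A sawhorse. The overall height is 685 mm.

A beam across two mirrored pairs of raked legs — a sawhorse. The beam's underside is at z = 600 (matching the legs' vertical rise in atan2(175, 600)) and the beam is 85 mm tall, so its top is at 600 + 85 = 685 mm. The raked legs top out at the beam's underside, so that is the highest point.


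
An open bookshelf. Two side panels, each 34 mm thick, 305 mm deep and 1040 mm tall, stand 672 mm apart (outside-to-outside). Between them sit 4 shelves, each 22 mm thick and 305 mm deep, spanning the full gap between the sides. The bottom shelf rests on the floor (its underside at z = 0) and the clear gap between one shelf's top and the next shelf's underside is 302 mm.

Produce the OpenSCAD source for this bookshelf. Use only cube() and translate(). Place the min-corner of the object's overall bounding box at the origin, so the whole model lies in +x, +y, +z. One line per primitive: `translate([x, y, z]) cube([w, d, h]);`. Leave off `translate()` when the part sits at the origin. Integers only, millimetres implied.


cube([34, 305, 1040]);
translate([638, 0, 0]) cube([34, 305, 1040]);
translate([34, 0, 0]) cube([604, 305, 22]);
translate([34, 0, 324]) cube([604, 305, 22]);
translate([34, 0, 648]) cube([604, 305, 22]);
translate([34, 0, 972]) cube([604, 305, 22]);


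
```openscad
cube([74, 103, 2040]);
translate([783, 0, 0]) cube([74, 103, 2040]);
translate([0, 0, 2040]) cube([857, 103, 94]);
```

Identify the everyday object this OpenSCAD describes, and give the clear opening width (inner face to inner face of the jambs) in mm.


A door frame. The clear opening width is 709 mm.

Two 2040 mm tall posts with a header on top — a door frame. The left jamb is 74 mm wide at x = 0; the right jamb starts at x = 783. The clear opening is 783 − 74 = 709 mm.


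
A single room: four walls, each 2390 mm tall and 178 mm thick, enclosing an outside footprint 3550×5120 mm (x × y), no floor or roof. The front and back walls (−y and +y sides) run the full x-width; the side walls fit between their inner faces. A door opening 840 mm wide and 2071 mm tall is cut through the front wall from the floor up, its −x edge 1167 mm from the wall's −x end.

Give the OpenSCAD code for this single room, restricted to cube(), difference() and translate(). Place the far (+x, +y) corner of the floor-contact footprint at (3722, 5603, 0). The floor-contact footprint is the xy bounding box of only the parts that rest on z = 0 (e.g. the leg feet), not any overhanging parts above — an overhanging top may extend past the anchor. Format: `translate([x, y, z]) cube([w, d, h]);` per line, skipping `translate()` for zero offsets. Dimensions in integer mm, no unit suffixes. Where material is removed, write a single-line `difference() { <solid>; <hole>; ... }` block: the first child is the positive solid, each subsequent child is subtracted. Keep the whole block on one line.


difference() { translate([172, 483, 0]) cube([3550, 178, 2390]); translate([1339, 483, 0]) cube([840, 178, 2071]); }
translate([172, 5425, 0]) cube([3550, 178, 2390]);
translate([172, 661, 0]) cube([178, 4764, 2390]);
translate([3544, 661, 0]) cube([178, 4764, 2390]);


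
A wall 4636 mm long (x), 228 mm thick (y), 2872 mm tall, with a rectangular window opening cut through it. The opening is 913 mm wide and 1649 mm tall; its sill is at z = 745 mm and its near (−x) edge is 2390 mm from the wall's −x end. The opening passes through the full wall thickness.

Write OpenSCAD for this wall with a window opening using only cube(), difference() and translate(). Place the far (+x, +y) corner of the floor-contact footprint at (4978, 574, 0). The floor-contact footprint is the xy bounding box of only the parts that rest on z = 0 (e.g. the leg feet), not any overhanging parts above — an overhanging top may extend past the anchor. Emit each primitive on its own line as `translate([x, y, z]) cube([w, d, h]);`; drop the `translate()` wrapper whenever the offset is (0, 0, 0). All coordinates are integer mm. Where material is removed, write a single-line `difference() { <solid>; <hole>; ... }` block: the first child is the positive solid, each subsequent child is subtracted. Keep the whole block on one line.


difference() { translate([342, 346, 0]) cube([4636, 228, 2872]); translate([2732, 346, 745]) cube([913, 228, 1649]); }


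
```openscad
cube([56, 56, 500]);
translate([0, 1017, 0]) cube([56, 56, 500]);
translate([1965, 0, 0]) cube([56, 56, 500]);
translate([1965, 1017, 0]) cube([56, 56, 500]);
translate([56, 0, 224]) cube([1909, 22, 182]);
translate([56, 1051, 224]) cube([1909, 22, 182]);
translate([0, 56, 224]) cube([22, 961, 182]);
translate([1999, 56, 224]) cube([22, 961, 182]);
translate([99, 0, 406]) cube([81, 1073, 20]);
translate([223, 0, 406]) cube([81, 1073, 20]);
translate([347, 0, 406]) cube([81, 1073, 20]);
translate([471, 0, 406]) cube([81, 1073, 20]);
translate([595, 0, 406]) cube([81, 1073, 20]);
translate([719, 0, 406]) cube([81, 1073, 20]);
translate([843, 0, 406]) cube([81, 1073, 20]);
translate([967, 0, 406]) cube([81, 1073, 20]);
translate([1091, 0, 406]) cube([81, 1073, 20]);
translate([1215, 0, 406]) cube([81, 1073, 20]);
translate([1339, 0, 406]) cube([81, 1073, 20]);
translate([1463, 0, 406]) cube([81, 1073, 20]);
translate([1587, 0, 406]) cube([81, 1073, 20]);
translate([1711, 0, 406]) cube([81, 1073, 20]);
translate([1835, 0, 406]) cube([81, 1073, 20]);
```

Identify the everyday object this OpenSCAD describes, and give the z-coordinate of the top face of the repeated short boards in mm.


A bed frame. The slat-top height is 426 mm.

Four posts, four rails, and a row of slats — a bed frame. Slats sit on the rails at z = 224 + 182 = 406; with slat thickness 20, the top is 426 mm.


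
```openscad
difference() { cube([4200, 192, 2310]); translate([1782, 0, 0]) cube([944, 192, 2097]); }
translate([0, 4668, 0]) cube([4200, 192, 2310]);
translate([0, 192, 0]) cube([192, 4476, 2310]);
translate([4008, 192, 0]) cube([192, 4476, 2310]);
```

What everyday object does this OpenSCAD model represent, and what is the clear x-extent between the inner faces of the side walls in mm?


A single room. The interior width is 3816 mm.

Four walls enclosing a rectangle with a door in the front wall — a room. Outside width 4200 minus two 192 mm walls gives 3816 mm.


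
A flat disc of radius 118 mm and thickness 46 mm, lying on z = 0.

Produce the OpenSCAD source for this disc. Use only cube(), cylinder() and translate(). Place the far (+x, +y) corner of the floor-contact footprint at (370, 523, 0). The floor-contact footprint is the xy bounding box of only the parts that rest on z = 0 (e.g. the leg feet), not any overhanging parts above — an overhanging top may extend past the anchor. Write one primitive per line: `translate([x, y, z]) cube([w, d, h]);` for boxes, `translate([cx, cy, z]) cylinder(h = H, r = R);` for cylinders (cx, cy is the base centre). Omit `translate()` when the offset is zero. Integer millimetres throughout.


translate([252, 405, 0]) cylinder(h = 46, r = 118);


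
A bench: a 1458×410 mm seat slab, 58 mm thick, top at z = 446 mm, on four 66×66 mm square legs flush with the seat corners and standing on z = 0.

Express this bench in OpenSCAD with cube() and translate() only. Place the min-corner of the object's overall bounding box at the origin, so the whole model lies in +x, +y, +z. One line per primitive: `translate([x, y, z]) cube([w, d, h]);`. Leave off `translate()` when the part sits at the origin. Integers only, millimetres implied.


translate([0, 0, 388]) cube([1458, 410, 58]);
cube([66, 66, 388]);
translate([0, 344, 0]) cube([66, 66, 388]);
translate([1392, 0, 0]) cube([66, 66, 388]);
translate([1392, 344, 0]) cube([66, 66, 388]);


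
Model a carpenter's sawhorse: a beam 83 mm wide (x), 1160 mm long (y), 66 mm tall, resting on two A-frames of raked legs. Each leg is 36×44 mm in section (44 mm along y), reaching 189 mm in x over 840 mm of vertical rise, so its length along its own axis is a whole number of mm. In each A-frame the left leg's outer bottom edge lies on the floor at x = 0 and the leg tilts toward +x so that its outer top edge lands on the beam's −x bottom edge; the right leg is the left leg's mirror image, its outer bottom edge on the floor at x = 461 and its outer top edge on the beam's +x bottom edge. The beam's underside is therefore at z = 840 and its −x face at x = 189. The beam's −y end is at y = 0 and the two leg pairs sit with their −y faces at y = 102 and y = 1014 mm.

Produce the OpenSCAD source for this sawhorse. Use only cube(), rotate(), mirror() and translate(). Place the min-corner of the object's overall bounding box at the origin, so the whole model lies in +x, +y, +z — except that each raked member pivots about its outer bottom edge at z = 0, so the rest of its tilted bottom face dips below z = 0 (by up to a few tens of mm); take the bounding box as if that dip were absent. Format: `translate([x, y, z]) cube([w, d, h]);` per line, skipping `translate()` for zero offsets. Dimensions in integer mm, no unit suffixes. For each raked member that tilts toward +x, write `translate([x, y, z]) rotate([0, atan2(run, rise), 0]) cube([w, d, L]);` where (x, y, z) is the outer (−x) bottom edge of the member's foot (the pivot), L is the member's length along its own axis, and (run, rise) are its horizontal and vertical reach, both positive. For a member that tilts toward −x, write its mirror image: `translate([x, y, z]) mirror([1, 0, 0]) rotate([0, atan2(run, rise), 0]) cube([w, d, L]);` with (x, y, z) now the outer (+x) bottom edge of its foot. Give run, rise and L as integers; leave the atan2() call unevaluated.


translate([189, 0, 840]) cube([83, 1160, 66]);
translate([0, 102, 0]) rotate([0, atan2(189, 840), 0]) cube([36, 44, 861]);
translate([461, 102, 0]) mirror([1, 0, 0]) rotate([0, atan2(189, 840), 0]) cube([36, 44, 861]);
translate([0, 1014, 0]) rotate([0, atan2(189, 840), 0]) cube([36, 44, 861]);
translate([461, 1014, 0]) mirror([1, 0, 0]) rotate([0, atan2(189, 840), 0]) cube([36, 44, 861]);


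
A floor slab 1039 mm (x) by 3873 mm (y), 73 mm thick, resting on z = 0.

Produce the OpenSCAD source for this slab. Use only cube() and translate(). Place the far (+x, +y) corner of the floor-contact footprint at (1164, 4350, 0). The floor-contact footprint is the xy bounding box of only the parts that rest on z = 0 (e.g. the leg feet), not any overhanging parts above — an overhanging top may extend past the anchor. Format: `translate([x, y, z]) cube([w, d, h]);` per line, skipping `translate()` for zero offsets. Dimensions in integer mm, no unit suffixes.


translate([125, 477, 0]) cube([1039, 3873, 73]);


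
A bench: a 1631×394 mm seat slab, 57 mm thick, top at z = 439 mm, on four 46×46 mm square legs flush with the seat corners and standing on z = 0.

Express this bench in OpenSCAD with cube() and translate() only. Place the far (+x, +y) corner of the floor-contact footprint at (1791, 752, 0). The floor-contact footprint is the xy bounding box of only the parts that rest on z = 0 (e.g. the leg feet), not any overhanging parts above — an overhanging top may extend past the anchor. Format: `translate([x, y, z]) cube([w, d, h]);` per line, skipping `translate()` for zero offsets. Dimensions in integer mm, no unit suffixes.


translate([160, 358, 382]) cube([1631, 394, 57]);
translate([160, 358, 0]) cube([46, 46, 382]);
translate([160, 706, 0]) cube([46, 46, 382]);
translate([1745, 358, 0]) cube([46, 46, 382]);
translate([1745, 706, 0]) cube([46, 46, 382]);


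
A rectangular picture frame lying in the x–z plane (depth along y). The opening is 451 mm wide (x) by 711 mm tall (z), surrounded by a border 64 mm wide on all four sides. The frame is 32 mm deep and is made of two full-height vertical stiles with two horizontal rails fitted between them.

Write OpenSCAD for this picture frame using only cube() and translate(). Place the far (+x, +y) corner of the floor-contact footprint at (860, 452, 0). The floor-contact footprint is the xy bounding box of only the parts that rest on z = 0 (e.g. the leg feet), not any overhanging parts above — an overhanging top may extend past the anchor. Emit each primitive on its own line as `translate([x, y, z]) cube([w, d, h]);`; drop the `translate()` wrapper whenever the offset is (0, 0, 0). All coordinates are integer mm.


translate([281, 420, 0]) cube([64, 32, 839]);
translate([796, 420, 0]) cube([64, 32, 839]);
translate([345, 420, 0]) cube([451, 32, 64]);
translate([345, 420, 775]) cube([451, 32, 64]);


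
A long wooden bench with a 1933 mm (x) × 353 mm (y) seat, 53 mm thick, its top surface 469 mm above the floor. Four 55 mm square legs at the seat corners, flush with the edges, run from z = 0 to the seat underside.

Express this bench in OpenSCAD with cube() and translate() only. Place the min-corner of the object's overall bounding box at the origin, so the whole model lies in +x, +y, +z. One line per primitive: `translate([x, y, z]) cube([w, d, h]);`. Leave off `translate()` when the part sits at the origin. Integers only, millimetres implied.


translate([0, 0, 416]) cube([1933, 353, 53]);
cube([55, 55, 416]);
translate([0, 298, 0]) cube([55, 55, 416]);
translate([1878, 0, 0]) cube([55, 55, 416]);
translate([1878, 298, 0]) cube([55, 55, 416]);


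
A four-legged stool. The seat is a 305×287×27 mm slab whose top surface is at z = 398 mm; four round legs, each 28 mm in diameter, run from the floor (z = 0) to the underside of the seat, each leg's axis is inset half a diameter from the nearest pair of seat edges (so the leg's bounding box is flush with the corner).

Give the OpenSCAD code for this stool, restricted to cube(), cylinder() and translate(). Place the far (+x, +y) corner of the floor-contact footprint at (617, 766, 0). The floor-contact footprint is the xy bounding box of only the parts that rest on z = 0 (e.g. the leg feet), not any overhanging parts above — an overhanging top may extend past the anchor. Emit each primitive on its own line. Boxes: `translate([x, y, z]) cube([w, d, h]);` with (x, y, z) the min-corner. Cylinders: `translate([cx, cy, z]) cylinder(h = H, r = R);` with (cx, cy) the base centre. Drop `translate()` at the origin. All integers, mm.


translate([312, 479, 371]) cube([305, 287, 27]);
translate([326, 493, 0]) cylinder(h = 371, r = 14);
translate([603, 493, 0]) cylinder(h = 371, r = 14);
translate([326, 752, 0]) cylinder(h = 371, r = 14);
translate([603, 752, 0]) cylinder(h = 371, r = 14);


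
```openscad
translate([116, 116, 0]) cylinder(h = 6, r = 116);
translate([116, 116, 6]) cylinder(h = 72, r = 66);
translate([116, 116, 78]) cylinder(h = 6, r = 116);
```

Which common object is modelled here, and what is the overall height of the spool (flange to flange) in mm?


A spool. The overall height is 84 mm.

Three coaxial cylinders, large–small–large — a spool. Two 6 mm flanges and a 72 mm core give 6 + 72 + 6 = 84 mm.


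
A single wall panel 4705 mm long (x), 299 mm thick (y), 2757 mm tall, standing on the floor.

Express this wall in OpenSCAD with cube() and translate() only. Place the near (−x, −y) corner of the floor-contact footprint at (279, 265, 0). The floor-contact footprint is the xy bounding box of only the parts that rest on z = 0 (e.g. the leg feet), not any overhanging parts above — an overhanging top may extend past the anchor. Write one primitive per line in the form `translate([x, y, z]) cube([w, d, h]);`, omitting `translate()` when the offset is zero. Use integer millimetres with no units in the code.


translate([279, 265, 0]) cube([4705, 299, 2757]);
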